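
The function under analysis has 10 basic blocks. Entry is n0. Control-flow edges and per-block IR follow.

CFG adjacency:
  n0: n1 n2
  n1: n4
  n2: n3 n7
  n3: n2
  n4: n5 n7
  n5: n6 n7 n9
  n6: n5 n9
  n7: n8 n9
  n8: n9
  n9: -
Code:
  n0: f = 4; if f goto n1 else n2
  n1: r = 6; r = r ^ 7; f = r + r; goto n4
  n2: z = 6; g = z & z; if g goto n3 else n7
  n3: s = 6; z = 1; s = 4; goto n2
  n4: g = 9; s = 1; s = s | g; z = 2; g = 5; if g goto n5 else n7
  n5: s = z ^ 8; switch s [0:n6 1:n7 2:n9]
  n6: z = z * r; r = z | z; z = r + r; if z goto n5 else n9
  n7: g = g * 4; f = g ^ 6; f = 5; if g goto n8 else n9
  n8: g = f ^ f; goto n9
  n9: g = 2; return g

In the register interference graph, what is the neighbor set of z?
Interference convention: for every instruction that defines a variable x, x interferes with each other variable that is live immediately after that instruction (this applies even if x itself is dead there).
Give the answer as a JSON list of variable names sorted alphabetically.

Block summaries:
  n0 def {f} use ∅
  n1 def {f,r} use ∅
  n2 def {g,z} use ∅
  n3 def {s,z} use ∅
  n4 def {g,s,z} use ∅
  n5 def {s} use {z}
  n6 def {r,z} use {r,z}
  n7 def {f,g} use {g}
  n8 def {g} use {f}
  n9 def {g} use ∅

Liveness:
  live n0: ∅→∅
  live n1: ∅→{r}
  live n2: ∅→{g}
  live n3: ∅→∅
  live n4: {r}→{g,r,z}
  live n5: {g,r,z}→{g,r,z}
  live n6: {g,r,z}→{g,r,z}
  live n7: {g}→{f}
  live n8: {f}→∅
  live n9: ∅→∅

Interfere edges:
  f — {g,r}
  g — {f,r,s,z}
  r — {f,g,s,z}
  s — {g,r,z}
  z — {g,r,s}

N(z) = ["g", "r", "s"]

Answer: ["g", "r", "s"]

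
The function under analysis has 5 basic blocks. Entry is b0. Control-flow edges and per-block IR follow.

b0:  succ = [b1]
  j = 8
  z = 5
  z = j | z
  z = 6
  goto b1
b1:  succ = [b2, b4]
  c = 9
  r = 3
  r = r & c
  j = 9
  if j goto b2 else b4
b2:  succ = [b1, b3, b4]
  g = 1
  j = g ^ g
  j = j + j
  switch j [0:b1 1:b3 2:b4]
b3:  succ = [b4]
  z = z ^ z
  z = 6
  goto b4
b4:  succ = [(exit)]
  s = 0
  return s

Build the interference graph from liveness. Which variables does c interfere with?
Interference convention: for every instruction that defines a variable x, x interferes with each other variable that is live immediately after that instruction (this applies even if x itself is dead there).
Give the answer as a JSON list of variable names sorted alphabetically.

Answer: ["r", "z"]

Analysis:
def/use:
  b0: {j,z} / ∅
  b1: {c,j,r} / ∅
  b2: {g,j} / ∅
  b3: {z} / {z}
  b4: {s} / ∅

Backward fixpoint:
  b0: in=∅ out={z}
  b1: in={z} out={z}
  b2: in={z} out={z}
  b3: in={z} out=∅
  b4: in=∅ out=∅

Conflict graph:
  c↔{r,z}
  g↔{z}
  j↔{z}
  r↔{c,z}
  s↔∅
  z↔{c,g,j,r}

N(c) = ["r", "z"]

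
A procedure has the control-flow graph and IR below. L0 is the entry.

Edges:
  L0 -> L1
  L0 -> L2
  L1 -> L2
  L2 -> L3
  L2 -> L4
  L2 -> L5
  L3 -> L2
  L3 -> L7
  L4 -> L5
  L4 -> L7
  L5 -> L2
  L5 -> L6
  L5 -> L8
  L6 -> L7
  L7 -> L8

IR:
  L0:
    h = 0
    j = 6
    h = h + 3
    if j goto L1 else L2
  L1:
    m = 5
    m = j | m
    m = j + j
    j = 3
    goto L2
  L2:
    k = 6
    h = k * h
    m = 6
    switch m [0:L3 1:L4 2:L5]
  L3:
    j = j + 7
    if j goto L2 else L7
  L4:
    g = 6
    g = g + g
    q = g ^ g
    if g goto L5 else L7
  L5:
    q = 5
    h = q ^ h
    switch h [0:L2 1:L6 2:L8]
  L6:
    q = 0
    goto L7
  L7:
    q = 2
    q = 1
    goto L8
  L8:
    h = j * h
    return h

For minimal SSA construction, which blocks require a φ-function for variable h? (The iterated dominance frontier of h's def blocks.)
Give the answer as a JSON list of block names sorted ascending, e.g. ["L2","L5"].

idom tree: L1←L0 L2←L0 L3←L2 L4←L2 L5←L2 L6←L5 L7←L2 L8←L2
Join-block Dom:
  L2: preds {L0,L1,L3,L5}: {L0} ∩ {L0,L1} ∩ {L0,L2,L3} ∩ {L0,L2,L5} = {L0}; idom=L0
  L5: preds {L2,L4}: {L0,L2} ∩ {L0,L2,L4} = {L0,L2}; idom=L2
  L7: preds {L3,L4,L6}: {L0,L2,L3} ∩ {L0,L2,L4} ∩ {L0,L2,L5,L6} = {L0,L2}; idom=L2
  L8: preds {L5,L7}: {L0,L2,L5} ∩ {L0,L2,L7} = {L0,L2}; idom=L2

DF derivation:
  L2←L0: walk · to L0
  L2←L1: walk L1 to L0
  L2←L3: walk L3→L2 to L0
  L2←L5: walk L5→L2 to L0
  L5←L2: walk · to L2
  L5←L4: walk L4 to L2
  L7←L3: walk L3 to L2
  L7←L4: walk L4 to L2
  L7←L6: walk L6→L5 to L2
  L8←L5: walk L5 to L2
  L8←L7: walk L7 to L2
  L0 → ∅
  L1 → {L2}
  L2 → {L2}
  L3 → {L2,L7}
  L4 → {L5,L7}
  L5 → {L2,L7,L8}
  L6 → {L7}
  L7 → {L8}
  L8 → ∅

φ for h: defs {L0,L2,L5,L8}
  DF⁺ = {L2,L7,L8}

Answer: ["L2", "L7", "L8"]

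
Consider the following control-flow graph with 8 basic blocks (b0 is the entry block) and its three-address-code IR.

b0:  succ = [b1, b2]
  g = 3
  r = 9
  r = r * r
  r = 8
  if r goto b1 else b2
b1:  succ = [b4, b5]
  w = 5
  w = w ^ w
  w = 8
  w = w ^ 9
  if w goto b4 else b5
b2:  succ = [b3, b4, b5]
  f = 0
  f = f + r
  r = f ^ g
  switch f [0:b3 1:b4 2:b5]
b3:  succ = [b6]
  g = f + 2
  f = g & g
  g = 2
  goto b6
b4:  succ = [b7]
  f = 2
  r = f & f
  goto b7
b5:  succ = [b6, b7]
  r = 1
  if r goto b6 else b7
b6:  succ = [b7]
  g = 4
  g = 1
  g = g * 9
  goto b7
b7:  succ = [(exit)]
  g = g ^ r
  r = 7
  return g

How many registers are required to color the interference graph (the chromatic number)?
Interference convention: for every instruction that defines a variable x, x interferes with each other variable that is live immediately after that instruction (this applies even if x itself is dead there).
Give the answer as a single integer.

Answer: 3

Working:
def/use:
  b0 def {g,r} use ∅
  b1 def {w} use ∅
  b2 def {f,r} use {g,r}
  b3 def {f,g} use {f}
  b4 def {f,r} use ∅
  b5 def {r} use ∅
  b6 def {g} use ∅
  b7 def {g,r} use {g,r}

Liveness:
  b0: in=∅ out={g,r}
  b1: in={g} out={g}
  b2: in={g,r} out={f,g,r}
  b3: in={f,r} out={r}
  b4: in={g} out={g,r}
  b5: in={g} out={g,r}
  b6: in={r} out={g,r}
  b7: in={g,r} out=∅

Interfere edges:
  f↔{g,r}
  g↔{f,r,w}
  r↔{f,g}
  w↔{g}

Registers:
  clique {f,g,r} ⇒ need ≥ 3
  assign f→r1 g→r0 r→r2 w→r1 — no edge inside a register ⇒ χ ≤ 3
  χ = 3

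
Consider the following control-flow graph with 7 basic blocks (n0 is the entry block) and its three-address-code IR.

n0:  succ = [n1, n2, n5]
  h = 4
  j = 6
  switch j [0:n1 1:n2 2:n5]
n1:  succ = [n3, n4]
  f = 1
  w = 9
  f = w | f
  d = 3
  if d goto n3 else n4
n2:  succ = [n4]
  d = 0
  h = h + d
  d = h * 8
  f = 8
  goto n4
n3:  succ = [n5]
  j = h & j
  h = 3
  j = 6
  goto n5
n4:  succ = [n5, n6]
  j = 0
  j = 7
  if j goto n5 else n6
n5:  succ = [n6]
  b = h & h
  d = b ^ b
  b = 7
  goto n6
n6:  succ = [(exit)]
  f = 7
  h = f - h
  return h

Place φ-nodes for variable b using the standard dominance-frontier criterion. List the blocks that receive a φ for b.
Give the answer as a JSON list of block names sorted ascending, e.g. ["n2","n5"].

idom tree: n1←n0 n2←n0 n3←n1 n4←n0 n5←n0 n6←n0
Join-block Dom:
  n4: preds {n1,n2}: {n0,n1} ∩ {n0,n2} = {n0}; idom=n0
  n5: preds {n0,n3,n4}: {n0} ∩ {n0,n1,n3} ∩ {n0,n4} = {n0}; idom=n0
  n6: preds {n4,n5}: {n0,n4} ∩ {n0,n5} = {n0}; idom=n0

DF derivation:
  join n4 pred n1: n1 stop@n0
  join n4 pred n2: n2 stop@n0
  join n5 pred n0: · stop@n0
  join n5 pred n3: n3→n1 stop@n0
  join n5 pred n4: n4 stop@n0
  join n6 pred n4: n4 stop@n0
  join n6 pred n5: n5 stop@n0
  DF(n0)=∅
  DF(n1)={n4,n5}
  DF(n2)={n4}
  DF(n3)={n5}
  DF(n4)={n5,n6}
  DF(n5)={n6}
  DF(n6)=∅

φ for b: defs {n5}
  DF⁺ = {n6}

Answer: ["n6"]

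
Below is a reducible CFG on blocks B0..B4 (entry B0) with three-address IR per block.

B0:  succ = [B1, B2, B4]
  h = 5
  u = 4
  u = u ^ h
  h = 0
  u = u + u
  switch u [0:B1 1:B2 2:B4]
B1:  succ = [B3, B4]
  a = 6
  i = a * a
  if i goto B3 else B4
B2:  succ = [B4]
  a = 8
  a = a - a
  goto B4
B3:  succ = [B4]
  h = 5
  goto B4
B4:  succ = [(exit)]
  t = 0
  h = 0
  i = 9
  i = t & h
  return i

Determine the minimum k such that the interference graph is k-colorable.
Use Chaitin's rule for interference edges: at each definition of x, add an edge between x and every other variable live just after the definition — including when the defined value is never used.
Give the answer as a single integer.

Answer: 3

Working:
Block summaries:
  B0: {h,u} / ∅
  B1: {a,i} / ∅
  B2: {a} / ∅
  B3: {h} / ∅
  B4: {h,i,t} / ∅

Live sets:
  B0 li=∅ lo=∅
  B1 li=∅ lo=∅
  B2 li=∅ lo=∅
  B3 li=∅ lo=∅
  B4 li=∅ lo=∅

Conflict graph:
  a: ∅
  h: {i,t,u}
  i: {h,t}
  t: {h,i}
  u: {h}

Chromatic number:
  lower bound: {h,i,t} mutually conflict ⇒ χ ≥ 3
  3-colouring: c0={a,h}  c1={i,u}  c2={t}
  χ = 3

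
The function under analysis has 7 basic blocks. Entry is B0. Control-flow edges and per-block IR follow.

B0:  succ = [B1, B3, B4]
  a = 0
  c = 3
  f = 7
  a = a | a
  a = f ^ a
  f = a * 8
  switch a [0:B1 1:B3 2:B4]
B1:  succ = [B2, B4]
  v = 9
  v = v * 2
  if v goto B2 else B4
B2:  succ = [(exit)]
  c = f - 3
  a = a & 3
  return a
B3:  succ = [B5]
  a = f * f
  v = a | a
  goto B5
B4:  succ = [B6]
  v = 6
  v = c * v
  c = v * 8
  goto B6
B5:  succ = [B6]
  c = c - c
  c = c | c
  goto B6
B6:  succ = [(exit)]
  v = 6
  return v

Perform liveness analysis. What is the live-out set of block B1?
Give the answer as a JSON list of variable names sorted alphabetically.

Block summaries:
  B0 def {a,c,f} use ∅
  B1 def {v} use ∅
  B2 def {a,c} use {a,f}
  B3 def {a,v} use {f}
  B4 def {c,v} use {c}
  B5 def {c} use {c}
  B6 def {v} use ∅

Live sets:
  B0 li=∅ lo={a,c,f}
  B1 li={a,c,f} lo={a,c,f}
  B2 li={a,f} lo=∅
  B3 li={c,f} lo={c}
  B4 li={c} lo=∅
  B5 li={c} lo=∅
  B6 li=∅ lo=∅

live-out(B1) = ["a", "c", "f"]

Answer: ["a", "c", "f"]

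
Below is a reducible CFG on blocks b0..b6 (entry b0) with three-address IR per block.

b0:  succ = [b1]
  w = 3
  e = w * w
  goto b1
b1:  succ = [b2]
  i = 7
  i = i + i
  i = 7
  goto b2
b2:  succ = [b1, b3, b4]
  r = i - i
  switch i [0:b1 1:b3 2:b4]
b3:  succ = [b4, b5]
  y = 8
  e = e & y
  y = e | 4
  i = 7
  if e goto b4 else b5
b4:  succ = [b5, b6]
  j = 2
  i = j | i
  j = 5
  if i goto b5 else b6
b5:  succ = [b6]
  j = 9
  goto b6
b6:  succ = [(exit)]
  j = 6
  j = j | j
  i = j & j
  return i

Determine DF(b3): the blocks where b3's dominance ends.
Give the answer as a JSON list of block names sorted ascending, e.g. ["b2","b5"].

idom tree: b1←b0 b2←b1 b3←b2 b4←b2 b5←b2 b6←b2
Dom at joins:
  b1: preds {b0,b2}: {b0} ∩ {b0,b1,b2} = {b0}; idom=b0
  b4: preds {b2,b3}: {b0,b1,b2} ∩ {b0,b1,b2,b3} = {b0,b1,b2}; idom=b2
  b5: preds {b3,b4}: {b0,b1,b2,b3} ∩ {b0,b1,b2,b4} = {b0,b1,b2}; idom=b2
  b6: preds {b4,b5}: {b0,b1,b2,b4} ∩ {b0,b1,b2,b5} = {b0,b1,b2}; idom=b2

Frontier:
  join b1 pred b0: · stop@b0
  join b1 pred b2: b2→b1 stop@b0
  join b4 pred b2: · stop@b2
  join b4 pred b3: b3 stop@b2
  join b5 pred b3: b3 stop@b2
  join b5 pred b4: b4 stop@b2
  join b6 pred b4: b4 stop@b2
  join b6 pred b5: b5 stop@b2
  b0 → ∅
  b1 → {b1}
  b2 → {b1}
  b3 → {b4,b5}
  b4 → {b5,b6}
  b5 → {b6}
  b6 → ∅

DF(b3) = ["b4", "b5"]

Answer: ["b4", "b5"]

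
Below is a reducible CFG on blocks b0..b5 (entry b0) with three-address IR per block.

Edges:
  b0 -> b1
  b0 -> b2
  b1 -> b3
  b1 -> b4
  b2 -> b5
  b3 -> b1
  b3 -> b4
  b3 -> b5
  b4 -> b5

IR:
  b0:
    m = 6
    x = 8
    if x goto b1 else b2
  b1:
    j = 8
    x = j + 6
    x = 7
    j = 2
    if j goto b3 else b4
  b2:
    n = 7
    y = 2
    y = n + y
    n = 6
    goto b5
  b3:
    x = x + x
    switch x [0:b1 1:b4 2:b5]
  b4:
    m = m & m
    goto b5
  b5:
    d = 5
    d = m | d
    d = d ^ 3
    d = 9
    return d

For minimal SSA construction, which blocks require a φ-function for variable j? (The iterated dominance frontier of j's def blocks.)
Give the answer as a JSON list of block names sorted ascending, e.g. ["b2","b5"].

Answer: ["b1", "b5"]

Working:
idom tree: b1←b0 b2←b0 b3←b1 b4←b1 b5←b0
Join-block Dom:
  b1: preds {b0,b3}: {b0} ∩ {b0,b1,b3} = {b0}; idom=b0
  b4: preds {b1,b3}: {b0,b1} ∩ {b0,b1,b3} = {b0,b1}; idom=b1
  b5: preds {b2,b3,b4}: {b0,b2} ∩ {b0,b1,b3} ∩ {b0,b1,b4} = {b0}; idom=b0

DF derivation:
  join b1 pred b0: · stop@b0
  join b1 pred b3: b3→b1 stop@b0
  join b4 pred b1: · stop@b1
  join b4 pred b3: b3 stop@b1
  join b5 pred b2: b2 stop@b0
  join b5 pred b3: b3→b1 stop@b0
  join b5 pred b4: b4→b1 stop@b0
  DF(b0)=∅
  DF(b1)={b1,b5}
  DF(b2)={b5}
  DF(b3)={b1,b4,b5}
  DF(b4)={b5}
  DF(b5)=∅

φ for j: defs {b1}
  DF⁺ = {b1,b5}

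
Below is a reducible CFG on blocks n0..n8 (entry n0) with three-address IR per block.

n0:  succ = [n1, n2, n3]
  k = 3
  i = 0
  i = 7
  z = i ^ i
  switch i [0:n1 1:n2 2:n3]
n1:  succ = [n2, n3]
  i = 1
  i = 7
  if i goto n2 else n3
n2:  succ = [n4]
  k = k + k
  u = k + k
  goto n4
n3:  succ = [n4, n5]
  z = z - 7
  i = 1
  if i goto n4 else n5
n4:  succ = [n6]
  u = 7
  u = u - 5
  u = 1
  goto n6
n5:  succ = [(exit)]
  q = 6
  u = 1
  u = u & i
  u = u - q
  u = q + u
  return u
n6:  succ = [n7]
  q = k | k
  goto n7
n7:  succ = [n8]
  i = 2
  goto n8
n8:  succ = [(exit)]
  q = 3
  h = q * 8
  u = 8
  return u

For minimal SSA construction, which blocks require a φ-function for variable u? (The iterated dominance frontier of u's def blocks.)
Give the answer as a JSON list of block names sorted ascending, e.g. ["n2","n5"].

Answer: ["n4"]

Analysis:
idom tree: n1←n0 n2←n0 n3←n0 n4←n0 n5←n3 n6←n4 n7←n6 n8←n7
Dom at joins:
  n2: preds {n0,n1}: {n0} ∩ {n0,n1} = {n0}; idom=n0
  n3: preds {n0,n1}: {n0} ∩ {n0,n1} = {n0}; idom=n0
  n4: preds {n2,n3}: {n0,n2} ∩ {n0,n3} = {n0}; idom=n0

DF derivation:
  join n2 pred n0: · stop@n0
  join n2 pred n1: n1 stop@n0
  join n3 pred n0: · stop@n0
  join n3 pred n1: n1 stop@n0
  join n4 pred n2: n2 stop@n0
  join n4 pred n3: n3 stop@n0
  DF(n0)=∅
  DF(n1)={n2,n3}
  DF(n2)={n4}
  DF(n3)={n4}
  DF(n4)=∅
  DF(n5)=∅
  DF(n6)=∅
  DF(n7)=∅
  DF(n8)=∅

φ for u: defs {n2,n4,n5,n8}
  DF⁺ = {n4}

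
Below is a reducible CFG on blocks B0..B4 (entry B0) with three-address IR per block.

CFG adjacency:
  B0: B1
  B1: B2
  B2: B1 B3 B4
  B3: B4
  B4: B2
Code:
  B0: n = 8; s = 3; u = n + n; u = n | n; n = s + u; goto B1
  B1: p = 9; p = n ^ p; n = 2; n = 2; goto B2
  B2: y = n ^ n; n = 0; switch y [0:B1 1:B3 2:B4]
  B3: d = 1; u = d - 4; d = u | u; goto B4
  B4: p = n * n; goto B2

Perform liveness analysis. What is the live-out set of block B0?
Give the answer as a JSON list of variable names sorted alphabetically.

Answer: ["n"]

Derivation:
def/use:
  B0 def {n,s,u} use ∅
  B1 def {n,p} use {n}
  B2 def {n,y} use {n}
  B3 def {d,u} use ∅
  B4 def {p} use {n}

Live sets:
  B0: in=∅ out={n}
  B1: in={n} out={n}
  B2: in={n} out={n}
  B3: in={n} out={n}
  B4: in={n} out={n}

live-out(B0) = ["n"]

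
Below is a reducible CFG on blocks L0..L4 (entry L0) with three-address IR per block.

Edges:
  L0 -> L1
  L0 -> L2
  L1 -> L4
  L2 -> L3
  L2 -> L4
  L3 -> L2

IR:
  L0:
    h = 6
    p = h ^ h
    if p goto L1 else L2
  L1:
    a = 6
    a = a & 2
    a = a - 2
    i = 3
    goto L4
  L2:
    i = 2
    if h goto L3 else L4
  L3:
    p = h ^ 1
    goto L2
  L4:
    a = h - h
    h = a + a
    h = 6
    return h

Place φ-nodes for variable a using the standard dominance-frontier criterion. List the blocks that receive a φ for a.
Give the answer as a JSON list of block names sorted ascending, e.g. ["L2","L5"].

idom tree: L1←L0 L2←L0 L3←L2 L4←L0
Join-block Dom:
  L2: preds {L0,L3}: {L0} ∩ {L0,L2,L3} = {L0}; idom=L0
  L4: preds {L1,L2}: {L0,L1} ∩ {L0,L2} = {L0}; idom=L0

DF walk-up:
  L2←L0: walk · to L0
  L2←L3: walk L3→L2 to L0
  L4←L1: walk L1 to L0
  L4←L2: walk L2 to L0
  DF(L0)=∅
  DF(L1)={L4}
  DF(L2)={L2,L4}
  DF(L3)={L2}
  DF(L4)=∅

φ for a: defs {L1,L4}
  DF⁺ = {L4}

Answer: ["L4"]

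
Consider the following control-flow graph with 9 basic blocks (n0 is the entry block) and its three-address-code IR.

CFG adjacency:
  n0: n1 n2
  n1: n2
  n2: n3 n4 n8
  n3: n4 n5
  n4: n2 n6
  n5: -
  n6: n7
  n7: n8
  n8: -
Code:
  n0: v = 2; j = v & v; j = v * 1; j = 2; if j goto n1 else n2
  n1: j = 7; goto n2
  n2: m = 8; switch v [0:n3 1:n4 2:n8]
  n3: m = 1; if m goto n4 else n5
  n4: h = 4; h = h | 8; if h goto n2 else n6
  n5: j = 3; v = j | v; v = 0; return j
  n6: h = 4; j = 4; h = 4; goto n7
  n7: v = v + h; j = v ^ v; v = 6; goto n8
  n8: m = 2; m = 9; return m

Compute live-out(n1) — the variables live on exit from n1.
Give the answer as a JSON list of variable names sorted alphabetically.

Answer: ["v"]

Working:
Block summaries:
  n0 def {j,v} use ∅
  n1 def {j} use ∅
  n2 def {m} use {v}
  n3 def {m} use ∅
  n4 def {h} use ∅
  n5 def {j,v} use {v}
  n6 def {h,j} use ∅
  n7 def {j,v} use {h,v}
  n8 def {m} use ∅

Liveness:
  live n0: ∅→{v}
  live n1: {v}→{v}
  live n2: {v}→{v}
  live n3: {v}→{v}
  live n4: {v}→{v}
  live n5: {v}→∅
  live n6: {v}→{h,v}
  live n7: {h,v}→∅
  live n8: ∅→∅

live-out(n1) = ["v"]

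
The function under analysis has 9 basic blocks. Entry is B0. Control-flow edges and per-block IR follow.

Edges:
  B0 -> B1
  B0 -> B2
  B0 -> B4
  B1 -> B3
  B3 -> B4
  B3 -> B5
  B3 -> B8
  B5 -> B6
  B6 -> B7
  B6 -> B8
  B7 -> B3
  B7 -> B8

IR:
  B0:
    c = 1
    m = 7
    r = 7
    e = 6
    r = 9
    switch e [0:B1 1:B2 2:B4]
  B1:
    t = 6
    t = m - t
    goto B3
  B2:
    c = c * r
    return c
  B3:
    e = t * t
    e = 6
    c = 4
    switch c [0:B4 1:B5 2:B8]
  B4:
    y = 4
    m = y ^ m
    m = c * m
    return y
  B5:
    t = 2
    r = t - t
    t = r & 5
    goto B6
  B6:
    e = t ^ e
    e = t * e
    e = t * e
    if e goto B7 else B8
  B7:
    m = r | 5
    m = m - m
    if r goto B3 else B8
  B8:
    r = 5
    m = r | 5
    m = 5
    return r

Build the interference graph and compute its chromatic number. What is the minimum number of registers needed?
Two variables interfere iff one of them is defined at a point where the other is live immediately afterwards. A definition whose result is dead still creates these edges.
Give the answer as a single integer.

Block summaries:
  B0: {c,e,m,r} / ∅
  B1: {t} / {m}
  B2: {c} / {c,r}
  B3: {c,e} / {t}
  B4: {m,y} / {c,m}
  B5: {r,t} / ∅
  B6: {e} / {e,t}
  B7: {m} / {r}
  B8: {m,r} / ∅

Backward fixpoint:
  B0: in=∅ out={c,m,r}
  B1: in={m} out={m,t}
  B2: in={c,r} out=∅
  B3: in={m,t} out={c,e,m}
  B4: in={c,m} out=∅
  B5: in={e} out={e,r,t}
  B6: in={e,r,t} out={r,t}
  B7: in={r,t} out={m,t}
  B8: in=∅ out=∅

Interfere edges:
  c: {e,m,r,y}
  e: {c,m,r,t}
  m: {c,e,r,t,y}
  r: {c,e,m,t}
  t: {e,m,r}
  y: {c,m}

Colouring:
  lower bound: {c,e,m,r} mutually conflict ⇒ χ ≥ 4
  4-colouring: R0={m}  R1={c,t}  R2={e,y}  R3={r}
  χ = 4

Answer: 4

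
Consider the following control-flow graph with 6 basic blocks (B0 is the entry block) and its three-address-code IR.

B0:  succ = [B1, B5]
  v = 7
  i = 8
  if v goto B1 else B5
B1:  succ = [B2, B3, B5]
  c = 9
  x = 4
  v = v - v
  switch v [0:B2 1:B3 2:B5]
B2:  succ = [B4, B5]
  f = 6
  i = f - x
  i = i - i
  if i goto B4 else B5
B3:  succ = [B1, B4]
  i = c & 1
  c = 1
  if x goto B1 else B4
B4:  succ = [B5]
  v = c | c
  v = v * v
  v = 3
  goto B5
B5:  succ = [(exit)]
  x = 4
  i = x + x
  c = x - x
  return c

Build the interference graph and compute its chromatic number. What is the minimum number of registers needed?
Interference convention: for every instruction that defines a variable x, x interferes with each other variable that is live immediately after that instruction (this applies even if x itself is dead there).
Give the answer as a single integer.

Block summaries:
  B0: def={i,v} ue=∅
  B1: def={c,v,x} ue={v}
  B2: def={f,i} ue={x}
  B3: def={c,i} ue={c,x}
  B4: def={v} ue={c}
  B5: def={c,i,x} ue=∅

Liveness:
  live B0: ∅→{v}
  live B1: {v}→{c,v,x}
  live B2: {c,x}→{c}
  live B3: {c,v,x}→{c,v}
  live B4: {c}→∅
  live B5: ∅→∅

Conflict graph:
  c↔{f,i,v,x}
  f↔{c,x}
  i↔{c,v,x}
  v↔{c,i,x}
  x↔{c,f,i,v}

Registers:
  {c,i,v,x} pairwise interfere (4-clique) ⇒ χ ≥ 4
  assign c→r0 f→r2 i→r2 v→r3 x→r1 — no edge inside a register ⇒ χ ≤ 4
  χ = 4

Answer: 4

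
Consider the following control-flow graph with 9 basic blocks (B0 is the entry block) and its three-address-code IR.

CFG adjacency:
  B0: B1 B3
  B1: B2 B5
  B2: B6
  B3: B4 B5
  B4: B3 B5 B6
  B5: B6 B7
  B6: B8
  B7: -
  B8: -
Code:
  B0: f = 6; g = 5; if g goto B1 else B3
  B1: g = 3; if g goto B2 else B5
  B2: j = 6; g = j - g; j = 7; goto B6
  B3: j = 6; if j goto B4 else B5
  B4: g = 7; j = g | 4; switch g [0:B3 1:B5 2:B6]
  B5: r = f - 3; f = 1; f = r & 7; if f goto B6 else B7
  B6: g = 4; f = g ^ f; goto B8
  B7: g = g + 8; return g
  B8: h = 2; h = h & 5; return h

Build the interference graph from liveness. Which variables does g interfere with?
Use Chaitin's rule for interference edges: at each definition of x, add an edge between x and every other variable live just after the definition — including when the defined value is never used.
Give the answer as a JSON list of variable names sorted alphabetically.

Answer: ["f", "j", "r"]

Derivation:
Block summaries:
  B0 def {f,g} use ∅
  B1 def {g} use ∅
  B2 def {g,j} use {g}
  B3 def {j} use ∅
  B4 def {g,j} use ∅
  B5 def {f,r} use {f}
  B6 def {f,g} use {f}
  B7 def {g} use {g}
  B8 def {h} use ∅

Live sets:
  live B0: ∅→{f,g}
  live B1: {f}→{f,g}
  live B2: {f,g}→{f}
  live B3: {f,g}→{f,g}
  live B4: {f}→{f,g}
  live B5: {f,g}→{f,g}
  live B6: {f}→∅
  live B7: {g}→∅
  live B8: ∅→∅

Interference:
  f — {g,j,r}
  g — {f,j,r}
  h — ∅
  j — {f,g}
  r — {f,g}

N(g) = ["f", "j", "r"]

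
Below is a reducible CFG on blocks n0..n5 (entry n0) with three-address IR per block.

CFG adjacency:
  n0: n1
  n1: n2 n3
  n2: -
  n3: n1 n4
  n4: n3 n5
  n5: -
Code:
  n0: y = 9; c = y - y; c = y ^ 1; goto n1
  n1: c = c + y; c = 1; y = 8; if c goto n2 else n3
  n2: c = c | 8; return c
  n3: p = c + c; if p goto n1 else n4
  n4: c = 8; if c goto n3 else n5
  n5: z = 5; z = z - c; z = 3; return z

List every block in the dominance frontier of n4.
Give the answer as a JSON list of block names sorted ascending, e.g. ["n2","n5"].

Answer: ["n3"]

Working:
idom tree: n1←n0 n2←n1 n3←n1 n4←n3 n5←n4
Join-block Dom:
  n1: preds {n0,n3}: {n0} ∩ {n0,n1,n3} = {n0}; idom=n0
  n3: preds {n1,n4}: {n0,n1} ∩ {n0,n1,n3,n4} = {n0,n1}; idom=n1

Frontier:
  join n1 pred n0: · stop@n0
  join n1 pred n3: n3→n1 stop@n0
  join n3 pred n1: · stop@n1
  join n3 pred n4: n4→n3 stop@n1
  n0: DF=∅
  n1: DF={n1}
  n2: DF=∅
  n3: DF={n1,n3}
  n4: DF={n3}
  n5: DF=∅

DF(n4) = ["n3"]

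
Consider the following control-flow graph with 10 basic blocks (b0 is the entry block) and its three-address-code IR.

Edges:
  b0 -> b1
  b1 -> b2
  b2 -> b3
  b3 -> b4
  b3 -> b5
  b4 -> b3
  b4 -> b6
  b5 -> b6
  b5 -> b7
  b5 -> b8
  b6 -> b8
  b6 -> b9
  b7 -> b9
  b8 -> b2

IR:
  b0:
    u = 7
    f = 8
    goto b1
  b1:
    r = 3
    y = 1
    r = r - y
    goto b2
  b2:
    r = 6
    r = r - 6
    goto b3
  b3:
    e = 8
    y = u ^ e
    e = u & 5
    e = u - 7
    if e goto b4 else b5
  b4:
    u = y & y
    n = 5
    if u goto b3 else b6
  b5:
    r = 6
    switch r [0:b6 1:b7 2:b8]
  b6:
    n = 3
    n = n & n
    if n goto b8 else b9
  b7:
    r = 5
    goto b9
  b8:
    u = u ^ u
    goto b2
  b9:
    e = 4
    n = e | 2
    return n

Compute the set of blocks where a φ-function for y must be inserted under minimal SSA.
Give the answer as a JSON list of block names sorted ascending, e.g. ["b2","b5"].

idom tree: b1←b0 b2←b1 b3←b2 b4←b3 b5←b3 b6←b3 b7←b5 b8←b3 b9←b3
Dom∩ at merges:
  b2: preds {b1,b8}: {b0,b1} ∩ {b0,b1,b2,b3,b8} = {b0,b1}; idom=b1
  b3: preds {b2,b4}: {b0,b1,b2} ∩ {b0,b1,b2,b3,b4} = {b0,b1,b2}; idom=b2
  b6: preds {b4,b5}: {b0,b1,b2,b3,b4} ∩ {b0,b1,b2,b3,b5} = {b0,b1,b2,b3}; idom=b3
  b8: preds {b5,b6}: {b0,b1,b2,b3,b5} ∩ {b0,b1,b2,b3,b6} = {b0,b1,b2,b3}; idom=b3
  b9: preds {b6,b7}: {b0,b1,b2,b3,b6} ∩ {b0,b1,b2,b3,b5,b7} = {b0,b1,b2,b3}; idom=b3

Frontier:
  join b2 pred b1: · stop@b1
  join b2 pred b8: b8→b3→b2 stop@b1
  join b3 pred b2: · stop@b2
  join b3 pred b4: b4→b3 stop@b2
  join b6 pred b4: b4 stop@b3
  join b6 pred b5: b5 stop@b3
  join b8 pred b5: b5 stop@b3
  join b8 pred b6: b6 stop@b3
  join b9 pred b6: b6 stop@b3
  join b9 pred b7: b7→b5 stop@b3
  DF(b0)=∅
  DF(b1)=∅
  DF(b2)={b2}
  DF(b3)={b2,b3}
  DF(b4)={b3,b6}
  DF(b5)={b6,b8,b9}
  DF(b6)={b8,b9}
  DF(b7)={b9}
  DF(b8)={b2}
  DF(b9)=∅

φ for y: defs {b1,b3}
  DF⁺ = {b2,b3}

Answer: ["b2", "b3"]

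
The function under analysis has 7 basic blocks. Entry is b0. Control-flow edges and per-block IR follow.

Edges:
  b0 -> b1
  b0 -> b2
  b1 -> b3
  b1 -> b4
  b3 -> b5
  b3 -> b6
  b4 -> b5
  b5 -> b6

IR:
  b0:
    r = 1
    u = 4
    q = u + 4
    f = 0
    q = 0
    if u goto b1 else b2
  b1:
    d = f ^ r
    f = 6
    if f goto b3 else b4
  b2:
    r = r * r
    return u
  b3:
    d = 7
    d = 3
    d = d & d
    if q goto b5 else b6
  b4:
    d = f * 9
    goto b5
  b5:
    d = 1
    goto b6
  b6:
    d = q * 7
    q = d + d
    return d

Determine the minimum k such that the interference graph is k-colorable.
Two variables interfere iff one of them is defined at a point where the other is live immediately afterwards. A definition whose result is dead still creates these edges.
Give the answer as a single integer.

Answer: 4

Analysis:
Block summaries:
  b0: {f,q,r,u} / ∅
  b1: {d,f} / {f,r}
  b2: {r} / {r,u}
  b3: {d} / {q}
  b4: {d} / {f}
  b5: {d} / ∅
  b6: {d,q} / {q}

Live sets:
  b0 li=∅ lo={f,q,r,u}
  b1 li={f,q,r} lo={f,q}
  b2 li={r,u} lo=∅
  b3 li={q} lo={q}
  b4 li={f,q} lo={q}
  b5 li={q} lo={q}
  b6 li={q} lo=∅

Interfere edges:
  d↔{q}
  f↔{q,r,u}
  q↔{d,f,r,u}
  r↔{f,q,u}
  u↔{f,q,r}

Chromatic number:
  clique {f,q,r,u} ⇒ need ≥ 4
  assign d→r1 f→r1 q→r0 r→r2 u→r3 — no edge inside a register ⇒ χ ≤ 4
  χ = 4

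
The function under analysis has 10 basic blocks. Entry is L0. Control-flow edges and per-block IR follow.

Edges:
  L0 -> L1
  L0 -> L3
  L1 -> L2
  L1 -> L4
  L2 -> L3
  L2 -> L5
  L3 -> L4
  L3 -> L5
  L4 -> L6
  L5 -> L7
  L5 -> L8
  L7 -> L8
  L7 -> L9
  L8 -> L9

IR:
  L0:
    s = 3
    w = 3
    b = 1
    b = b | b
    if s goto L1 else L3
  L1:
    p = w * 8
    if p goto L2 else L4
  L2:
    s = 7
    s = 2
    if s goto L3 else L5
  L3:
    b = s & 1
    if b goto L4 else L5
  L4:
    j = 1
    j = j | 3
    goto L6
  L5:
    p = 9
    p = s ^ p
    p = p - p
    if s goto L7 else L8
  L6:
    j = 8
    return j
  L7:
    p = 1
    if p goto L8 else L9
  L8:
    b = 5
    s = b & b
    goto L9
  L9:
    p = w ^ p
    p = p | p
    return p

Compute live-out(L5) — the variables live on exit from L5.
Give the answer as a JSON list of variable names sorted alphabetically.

Per-block:
  L0 def {b,s,w} use ∅
  L1 def {p} use {w}
  L2 def {s} use ∅
  L3 def {b} use {s}
  L4 def {j} use ∅
  L5 def {p} use {s}
  L6 def {j} use ∅
  L7 def {p} use ∅
  L8 def {b,s} use ∅
  L9 def {p} use {p,w}

Backward fixpoint:
  L0: in=∅ out={s,w}
  L1: in={w} out={w}
  L2: in={w} out={s,w}
  L3: in={s,w} out={s,w}
  L4: in=∅ out=∅
  L5: in={s,w} out={p,w}
  L6: in=∅ out=∅
  L7: in={w} out={p,w}
  L8: in={p,w} out={p,w}
  L9: in={p,w} out=∅

live-out(L5) = ["p", "w"]

Answer: ["p", "w"]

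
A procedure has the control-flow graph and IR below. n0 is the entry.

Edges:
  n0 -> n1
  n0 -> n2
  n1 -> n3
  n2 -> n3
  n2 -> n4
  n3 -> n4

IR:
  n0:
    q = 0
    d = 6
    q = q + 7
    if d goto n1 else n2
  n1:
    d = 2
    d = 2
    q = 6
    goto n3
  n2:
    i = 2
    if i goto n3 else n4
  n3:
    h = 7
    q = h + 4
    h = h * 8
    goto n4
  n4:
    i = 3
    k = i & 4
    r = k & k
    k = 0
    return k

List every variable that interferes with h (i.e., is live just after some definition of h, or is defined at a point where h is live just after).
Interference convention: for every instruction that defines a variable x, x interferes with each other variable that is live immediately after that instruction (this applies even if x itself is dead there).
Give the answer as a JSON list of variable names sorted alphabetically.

Answer: ["q"]

Derivation:
Block summaries:
  n0 def {d,q} use ∅
  n1 def {d,q} use ∅
  n2 def {i} use ∅
  n3 def {h,q} use ∅
  n4 def {i,k,r} use ∅

Liveness:
  n0: in=∅ out=∅
  n1: in=∅ out=∅
  n2: in=∅ out=∅
  n3: in=∅ out=∅
  n4: in=∅ out=∅

Interference:
  d: {q}
  h: {q}
  i: ∅
  k: ∅
  q: {d,h}
  r: ∅

N(h) = ["q"]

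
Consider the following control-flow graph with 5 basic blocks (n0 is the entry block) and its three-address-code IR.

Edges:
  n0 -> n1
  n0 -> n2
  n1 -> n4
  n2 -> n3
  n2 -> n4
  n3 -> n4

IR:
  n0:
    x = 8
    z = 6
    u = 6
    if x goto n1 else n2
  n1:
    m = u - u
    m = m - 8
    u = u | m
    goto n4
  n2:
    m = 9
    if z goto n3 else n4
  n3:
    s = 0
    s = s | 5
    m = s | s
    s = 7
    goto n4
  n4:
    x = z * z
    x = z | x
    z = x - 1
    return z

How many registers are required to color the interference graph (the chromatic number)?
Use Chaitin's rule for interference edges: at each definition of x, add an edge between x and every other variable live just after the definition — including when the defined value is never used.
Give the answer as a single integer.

Answer: 3

Derivation:
def/use:
  n0: {u,x,z} / ∅
  n1: {m,u} / {u}
  n2: {m} / {z}
  n3: {m,s} / ∅
  n4: {x,z} / {z}

Backward fixpoint:
  n0 li=∅ lo={u,z}
  n1 li={u,z} lo={z}
  n2 li={z} lo={z}
  n3 li={z} lo={z}
  n4 li={z} lo=∅

Interference:
  m↔{u,z}
  s↔{z}
  u↔{m,x,z}
  x↔{u,z}
  z↔{m,s,u,x}

Colouring:
  lower bound: {m,u,z} mutually conflict ⇒ χ ≥ 3
  3-colouring: r0={z}  r1={s,u}  r2={m,x}
  χ = 3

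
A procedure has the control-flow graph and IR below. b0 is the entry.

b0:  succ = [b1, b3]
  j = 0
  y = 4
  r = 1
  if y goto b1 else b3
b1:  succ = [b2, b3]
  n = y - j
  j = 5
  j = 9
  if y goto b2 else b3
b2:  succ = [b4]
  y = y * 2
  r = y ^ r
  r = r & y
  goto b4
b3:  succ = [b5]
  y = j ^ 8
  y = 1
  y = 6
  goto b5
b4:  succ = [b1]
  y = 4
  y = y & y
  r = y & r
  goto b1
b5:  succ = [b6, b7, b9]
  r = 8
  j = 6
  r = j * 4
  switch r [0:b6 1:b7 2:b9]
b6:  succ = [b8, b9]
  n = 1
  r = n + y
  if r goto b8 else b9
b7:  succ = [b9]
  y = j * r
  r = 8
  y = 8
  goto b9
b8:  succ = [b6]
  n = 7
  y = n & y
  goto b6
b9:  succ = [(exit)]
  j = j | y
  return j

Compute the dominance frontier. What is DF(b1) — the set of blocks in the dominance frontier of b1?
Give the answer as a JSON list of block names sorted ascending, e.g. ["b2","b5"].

Answer: ["b1", "b3"]

Derivation:
idom tree: b1←b0 b2←b1 b3←b0 b4←b2 b5←b3 b6←b5 b7←b5 b8←b6 b9←b5
Dom at joins:
  b1: preds {b0,b4}: {b0} ∩ {b0,b1,b2,b4} = {b0}; idom=b0
  b3: preds {b0,b1}: {b0} ∩ {b0,b1} = {b0}; idom=b0
  b6: preds {b5,b8}: {b0,b3,b5} ∩ {b0,b3,b5,b6,b8} = {b0,b3,b5}; idom=b5
  b9: preds {b5,b6,b7}: {b0,b3,b5} ∩ {b0,b3,b5,b6} ∩ {b0,b3,b5,b7} = {b0,b3,b5}; idom=b5

Frontier:
  b1←b0: walk · to b0
  b1←b4: walk b4→b2→b1 to b0
  b3←b0: walk · to b0
  b3←b1: walk b1 to b0
  b6←b5: walk · to b5
  b6←b8: walk b8→b6 to b5
  b9←b5: walk · to b5
  b9←b6: walk b6 to b5
  b9←b7: walk b7 to b5
  DF(b0)=∅
  DF(b1)={b1,b3}
  DF(b2)={b1}
  DF(b3)=∅
  DF(b4)={b1}
  DF(b5)=∅
  DF(b6)={b6,b9}
  DF(b7)={b9}
  DF(b8)={b6}
  DF(b9)=∅

DF(b1) = ["b1", "b3"]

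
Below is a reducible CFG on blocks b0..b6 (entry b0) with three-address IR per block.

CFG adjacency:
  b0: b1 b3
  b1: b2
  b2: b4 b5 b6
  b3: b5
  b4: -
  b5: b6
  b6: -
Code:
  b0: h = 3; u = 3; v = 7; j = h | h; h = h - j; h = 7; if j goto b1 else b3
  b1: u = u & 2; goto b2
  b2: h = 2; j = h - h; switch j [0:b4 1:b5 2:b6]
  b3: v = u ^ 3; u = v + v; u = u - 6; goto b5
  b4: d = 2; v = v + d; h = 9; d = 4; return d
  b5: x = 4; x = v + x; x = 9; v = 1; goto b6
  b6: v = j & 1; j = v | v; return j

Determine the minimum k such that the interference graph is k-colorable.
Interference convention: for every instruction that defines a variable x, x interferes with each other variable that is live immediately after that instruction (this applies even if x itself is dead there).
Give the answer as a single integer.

Answer: 4

Working:
def/use:
  b0 def {h,j,u,v} use ∅
  b1 def {u} use {u}
  b2 def {h,j} use ∅
  b3 def {u,v} use {u}
  b4 def {d,h,v} use {v}
  b5 def {v,x} use {v}
  b6 def {j,v} use {j}

Live sets:
  b0 li=∅ lo={j,u,v}
  b1 li={u,v} lo={v}
  b2 li={v} lo={j,v}
  b3 li={j,u} lo={j,v}
  b4 li={v} lo=∅
  b5 li={j,v} lo={j}
  b6 li={j} lo=∅

Conflict graph:
  d: {v}
  h: {j,u,v}
  j: {h,u,v,x}
  u: {h,j,v}
  v: {d,h,j,u,x}
  x: {j,v}

Chromatic number:
  {h,j,u,v} pairwise interfere (4-clique) ⇒ χ ≥ 4
  assign d→c1 h→c2 j→c1 u→c3 v→c0 x→c2 — no edge inside a register ⇒ χ ≤ 4
  χ = 4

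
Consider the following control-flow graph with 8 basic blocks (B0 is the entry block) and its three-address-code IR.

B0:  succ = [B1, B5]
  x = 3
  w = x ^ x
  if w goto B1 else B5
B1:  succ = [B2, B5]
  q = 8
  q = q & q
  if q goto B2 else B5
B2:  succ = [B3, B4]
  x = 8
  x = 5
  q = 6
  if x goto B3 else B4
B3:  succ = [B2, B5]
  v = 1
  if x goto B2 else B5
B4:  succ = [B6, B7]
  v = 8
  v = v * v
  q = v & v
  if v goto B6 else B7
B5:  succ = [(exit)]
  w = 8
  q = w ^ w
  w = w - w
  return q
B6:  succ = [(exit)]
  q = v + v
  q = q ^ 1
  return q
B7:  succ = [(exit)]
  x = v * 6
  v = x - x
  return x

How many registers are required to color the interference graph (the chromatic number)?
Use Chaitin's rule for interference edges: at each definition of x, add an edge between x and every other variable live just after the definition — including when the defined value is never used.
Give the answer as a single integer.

Answer: 3

Analysis:
Block summaries:
  B0: def={w,x} ue=∅
  B1: def={q} ue=∅
  B2: def={q,x} ue=∅
  B3: def={v} ue={x}
  B4: def={q,v} ue=∅
  B5: def={q,w} ue=∅
  B6: def={q} ue={v}
  B7: def={v,x} ue={v}

Live sets:
  B0 li=∅ lo=∅
  B1 li=∅ lo=∅
  B2 li=∅ lo={x}
  B3 li={x} lo=∅
  B4 li=∅ lo={v}
  B5 li=∅ lo=∅
  B6 li={v} lo=∅
  B7 li={v} lo=∅

Conflict graph:
  q: {v,w,x}
  v: {q,x}
  w: {q}
  x: {q,v}

Registers:
  lower bound: {q,v,x} mutually conflict ⇒ χ ≥ 3
  3-colouring: R0={q}  R1={v,w}  R2={x}
  χ = 3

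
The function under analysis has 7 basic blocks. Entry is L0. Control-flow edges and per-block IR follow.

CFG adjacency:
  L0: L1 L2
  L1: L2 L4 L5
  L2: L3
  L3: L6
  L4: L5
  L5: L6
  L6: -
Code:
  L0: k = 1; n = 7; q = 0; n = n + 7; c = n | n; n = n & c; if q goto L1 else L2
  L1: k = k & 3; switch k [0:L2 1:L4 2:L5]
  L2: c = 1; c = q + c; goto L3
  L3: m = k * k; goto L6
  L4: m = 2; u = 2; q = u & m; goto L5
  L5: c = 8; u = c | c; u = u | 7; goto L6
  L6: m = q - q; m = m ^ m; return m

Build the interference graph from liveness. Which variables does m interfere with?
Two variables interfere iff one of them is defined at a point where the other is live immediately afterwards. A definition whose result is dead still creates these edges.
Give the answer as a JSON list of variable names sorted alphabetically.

def/use:
  L0: def={c,k,n,q} ue=∅
  L1: def={k} ue={k}
  L2: def={c} ue={q}
  L3: def={m} ue={k}
  L4: def={m,q,u} ue=∅
  L5: def={c,u} ue=∅
  L6: def={m} ue={q}

Live sets:
  L0: in=∅ out={k,q}
  L1: in={k,q} out={k,q}
  L2: in={k,q} out={k,q}
  L3: in={k,q} out={q}
  L4: in=∅ out={q}
  L5: in={q} out={q}
  L6: in={q} out=∅

Interfere edges:
  c↔{k,n,q}
  k↔{c,n,q}
  m↔{q,u}
  n↔{c,k,q}
  q↔{c,k,m,n,u}
  u↔{m,q}

N(m) = ["q", "u"]

Answer: ["q", "u"]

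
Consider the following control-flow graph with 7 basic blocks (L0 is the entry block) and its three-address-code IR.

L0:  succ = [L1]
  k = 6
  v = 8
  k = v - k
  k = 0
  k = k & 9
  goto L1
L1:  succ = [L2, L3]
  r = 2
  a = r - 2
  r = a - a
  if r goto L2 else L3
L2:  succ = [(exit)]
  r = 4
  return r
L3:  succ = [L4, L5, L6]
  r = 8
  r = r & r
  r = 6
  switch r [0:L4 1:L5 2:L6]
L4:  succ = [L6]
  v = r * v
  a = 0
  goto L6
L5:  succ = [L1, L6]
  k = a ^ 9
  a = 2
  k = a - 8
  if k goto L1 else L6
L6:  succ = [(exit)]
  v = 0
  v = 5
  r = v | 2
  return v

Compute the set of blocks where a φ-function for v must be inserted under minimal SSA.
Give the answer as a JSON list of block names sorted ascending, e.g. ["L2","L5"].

Answer: ["L6"]

Analysis:
idom tree: L1←L0 L2←L1 L3←L1 L4←L3 L5←L3 L6←L3
Join-block Dom:
  L1: preds {L0,L5}: {L0} ∩ {L0,L1,L3,L5} = {L0}; idom=L0
  L6: preds {L3,L4,L5}: {L0,L1,L3} ∩ {L0,L1,L3,L4} ∩ {L0,L1,L3,L5} = {L0,L1,L3}; idom=L3

DF derivation:
  L1←L0: walk · to L0
  L1←L5: walk L5→L3→L1 to L0
  L6←L3: walk · to L3
  L6←L4: walk L4 to L3
  L6←L5: walk L5 to L3
  L0 → ∅
  L1 → {L1}
  L2 → ∅
  L3 → {L1}
  L4 → {L6}
  L5 → {L1,L6}
  L6 → ∅

φ for v: defs {L0,L4,L6}
  DF⁺ = {L6}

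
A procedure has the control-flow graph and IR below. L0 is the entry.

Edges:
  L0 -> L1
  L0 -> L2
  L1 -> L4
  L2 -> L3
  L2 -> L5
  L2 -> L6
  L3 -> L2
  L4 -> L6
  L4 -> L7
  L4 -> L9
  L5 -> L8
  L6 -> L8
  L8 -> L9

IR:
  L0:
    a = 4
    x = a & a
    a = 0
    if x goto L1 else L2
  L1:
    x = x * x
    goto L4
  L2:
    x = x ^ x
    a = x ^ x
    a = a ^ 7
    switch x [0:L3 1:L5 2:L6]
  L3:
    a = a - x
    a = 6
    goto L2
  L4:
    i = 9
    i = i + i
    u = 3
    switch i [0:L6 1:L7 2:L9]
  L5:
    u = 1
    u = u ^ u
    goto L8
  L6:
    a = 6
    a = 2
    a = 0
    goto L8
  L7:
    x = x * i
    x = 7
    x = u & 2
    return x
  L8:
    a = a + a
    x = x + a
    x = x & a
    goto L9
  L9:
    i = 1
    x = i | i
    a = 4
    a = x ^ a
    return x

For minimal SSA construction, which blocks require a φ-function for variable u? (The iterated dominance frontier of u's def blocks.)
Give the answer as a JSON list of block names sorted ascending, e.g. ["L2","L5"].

idom tree: L1←L0 L2←L0 L3←L2 L4←L1 L5←L2 L6←L0 L7←L4 L8←L0 L9←L0
Dom∩ at merges:
  L2: preds {L0,L3}: {L0} ∩ {L0,L2,L3} = {L0}; idom=L0
  L6: preds {L2,L4}: {L0,L2} ∩ {L0,L1,L4} = {L0}; idom=L0
  L8: preds {L5,L6}: {L0,L2,L5} ∩ {L0,L6} = {L0}; idom=L0
  L9: preds {L4,L8}: {L0,L1,L4} ∩ {L0,L8} = {L0}; idom=L0

Frontier:
  join L2 pred L0: · stop@L0
  join L2 pred L3: L3→L2 stop@L0
  join L6 pred L2: L2 stop@L0
  join L6 pred L4: L4→L1 stop@L0
  join L8 pred L5: L5→L2 stop@L0
  join L8 pred L6: L6 stop@L0
  join L9 pred L4: L4→L1 stop@L0
  join L9 pred L8: L8 stop@L0
  DF(L0)=∅
  DF(L1)={L6,L9}
  DF(L2)={L2,L6,L8}
  DF(L3)={L2}
  DF(L4)={L6,L9}
  DF(L5)={L8}
  DF(L6)={L8}
  DF(L7)=∅
  DF(L8)={L9}
  DF(L9)=∅

φ for u: defs {L4,L5}
  DF⁺ = {L6,L8,L9}

Answer: ["L6", "L8", "L9"]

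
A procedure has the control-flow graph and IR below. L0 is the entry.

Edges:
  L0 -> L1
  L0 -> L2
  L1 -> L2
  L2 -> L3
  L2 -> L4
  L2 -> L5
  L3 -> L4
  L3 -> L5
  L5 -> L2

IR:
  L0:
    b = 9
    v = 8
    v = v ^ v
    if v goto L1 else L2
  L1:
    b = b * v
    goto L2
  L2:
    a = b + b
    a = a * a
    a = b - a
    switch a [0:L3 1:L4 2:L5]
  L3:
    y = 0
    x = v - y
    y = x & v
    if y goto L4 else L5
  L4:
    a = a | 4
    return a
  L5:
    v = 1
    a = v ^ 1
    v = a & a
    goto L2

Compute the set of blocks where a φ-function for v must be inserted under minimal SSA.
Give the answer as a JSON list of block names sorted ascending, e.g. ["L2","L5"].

idom tree: L1←L0 L2←L0 L3←L2 L4←L2 L5←L2
Join-block Dom:
  L2: preds {L0,L1,L5}: {L0} ∩ {L0,L1} ∩ {L0,L2,L5} = {L0}; idom=L0
  L4: preds {L2,L3}: {L0,L2} ∩ {L0,L2,L3} = {L0,L2}; idom=L2
  L5: preds {L2,L3}: {L0,L2} ∩ {L0,L2,L3} = {L0,L2}; idom=L2

Frontier:
  L2←L0: walk · to L0
  L2←L1: walk L1 to L0
  L2←L5: walk L5→L2 to L0
  L4←L2: walk · to L2
  L4←L3: walk L3 to L2
  L5←L2: walk · to L2
  L5←L3: walk L3 to L2
  DF(L0)=∅
  DF(L1)={L2}
  DF(L2)={L2}
  DF(L3)={L4,L5}
  DF(L4)=∅
  DF(L5)={L2}

φ for v: defs {L0,L5}
  DF⁺ = {L2}

Answer: ["L2"]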